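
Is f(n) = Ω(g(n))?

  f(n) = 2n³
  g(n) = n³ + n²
True

f(n) = 2n³ and g(n) = n³ + n² are both O(n³).
Big-Ω permits equal growth rates (f ≥ c·g for some c > 0), so f(n) = Ω(g(n)) is true.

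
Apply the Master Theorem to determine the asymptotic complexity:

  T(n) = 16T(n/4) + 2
Θ(n²)

Master Theorem: a = 16, b = 4, f(n) = 2.
Compute the critical exponent d = log₄(16) = 2.
Compare f(n) = Θ(1) against n^d:
  k = 0 < d = 2, so f(n) = O(n^(d-ε)) — Case 1.
  The recursion cost dominates: T(n) = Θ(n^d) = Θ(n²).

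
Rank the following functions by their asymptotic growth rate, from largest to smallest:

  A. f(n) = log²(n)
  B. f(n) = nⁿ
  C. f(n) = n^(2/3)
B > C > A

Comparing growth rates:
B = nⁿ is O(nⁿ)
C = n^(2/3) is O(n^(2/3))
A = log²(n) is O(log² n)

Therefore, the order from fastest to slowest is: B > C > A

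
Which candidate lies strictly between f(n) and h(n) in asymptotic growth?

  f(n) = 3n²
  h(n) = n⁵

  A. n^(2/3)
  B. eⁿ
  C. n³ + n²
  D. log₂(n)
C

We need g(n) with 3n² = o(g(n)) and g(n) = o(n⁵), i.e. O(n²) ≺ g ≺ O(n⁵).
Check each option:
  A. n^(2/3) — O(n^(2/3)) does not grow strictly faster than f(n)
  B. eⁿ — O(eⁿ) does not grow strictly slower than h(n)
  C. n³ + n² — O(n³) is strictly between O(n²) and O(n⁵) ✓
  D. log₂(n) — O(log n) does not grow strictly faster than f(n)

Only option C (n³ + n²) lies strictly between.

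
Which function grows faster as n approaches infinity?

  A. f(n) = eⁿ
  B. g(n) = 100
A

f(n) = eⁿ is O(eⁿ), while g(n) = 100 is O(1).
Since O(eⁿ) grows faster than O(1), f(n) dominates.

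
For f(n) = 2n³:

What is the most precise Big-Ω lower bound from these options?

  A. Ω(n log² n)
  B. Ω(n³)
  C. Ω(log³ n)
B

f(n) = 2n³ is Ω(n³).
All listed options are valid Big-Ω bounds (lower bounds),
but Ω(n³) is the tightest (largest valid bound).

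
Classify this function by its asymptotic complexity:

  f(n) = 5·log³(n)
O(log³ n)

The dominant term in 5·log³(n) is 5·log³(n), which is Θ(log³ n).
Constants are absorbed, so the tightest bound is O(log³ n).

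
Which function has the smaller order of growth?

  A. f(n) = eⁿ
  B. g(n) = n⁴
B

f(n) = eⁿ is O(eⁿ), while g(n) = n⁴ is O(n⁴).
Since O(n⁴) grows slower than O(eⁿ), g(n) is dominated.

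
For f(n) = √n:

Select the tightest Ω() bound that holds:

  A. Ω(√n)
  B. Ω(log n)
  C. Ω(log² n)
A

f(n) = √n is Ω(√n).
All listed options are valid Big-Ω bounds (lower bounds),
but Ω(√n) is the tightest (largest valid bound).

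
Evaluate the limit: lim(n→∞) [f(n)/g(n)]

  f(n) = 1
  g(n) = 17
1/17

Since 1 and 17 have the same growth rate (O(1)),
the ratio converges to a constant: 1/17.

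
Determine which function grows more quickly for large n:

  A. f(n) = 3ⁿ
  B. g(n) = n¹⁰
A

f(n) = 3ⁿ is O(3ⁿ), while g(n) = n¹⁰ is O(n¹⁰).
Since O(3ⁿ) grows faster than O(n¹⁰), f(n) dominates.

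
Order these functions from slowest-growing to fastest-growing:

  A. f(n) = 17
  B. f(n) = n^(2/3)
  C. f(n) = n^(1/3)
A < C < B

Comparing growth rates:
A = 17 is O(1)
C = n^(1/3) is O(n^(1/3))
B = n^(2/3) is O(n^(2/3))

Therefore, the order from slowest to fastest is: A < C < B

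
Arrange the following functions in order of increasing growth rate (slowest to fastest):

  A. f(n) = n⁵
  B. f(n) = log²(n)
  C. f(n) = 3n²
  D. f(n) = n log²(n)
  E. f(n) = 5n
B < E < D < C < A

Comparing growth rates:
B = log²(n) is O(log² n)
E = 5n is O(n)
D = n log²(n) is O(n log² n)
C = 3n² is O(n²)
A = n⁵ is O(n⁵)

Therefore, the order from slowest to fastest is: B < E < D < C < A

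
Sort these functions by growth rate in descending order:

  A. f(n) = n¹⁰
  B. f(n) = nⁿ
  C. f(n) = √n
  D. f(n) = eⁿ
B > D > A > C

Comparing growth rates:
B = nⁿ is O(nⁿ)
D = eⁿ is O(eⁿ)
A = n¹⁰ is O(n¹⁰)
C = √n is O(√n)

Therefore, the order from fastest to slowest is: B > D > A > C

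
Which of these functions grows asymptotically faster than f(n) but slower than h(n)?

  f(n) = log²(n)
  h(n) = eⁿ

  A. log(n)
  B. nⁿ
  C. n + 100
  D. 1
C

We need g(n) with log²(n) = o(g(n)) and g(n) = o(eⁿ), i.e. O(log² n) ≺ g ≺ O(eⁿ).
Check each option:
  A. log(n) — O(log n) does not grow strictly faster than f(n)
  B. nⁿ — O(nⁿ) does not grow strictly slower than h(n)
  C. n + 100 — O(n) is strictly between O(log² n) and O(eⁿ) ✓
  D. 1 — O(1) does not grow strictly faster than f(n)

Only option C (n + 100) lies strictly between.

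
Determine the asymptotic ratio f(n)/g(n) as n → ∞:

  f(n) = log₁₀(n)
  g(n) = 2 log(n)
1/(2*log(10))

Since log₁₀(n) and 2 log(n) have the same growth rate (O(log n)),
the ratio converges to a constant: 1/(2*log(10)).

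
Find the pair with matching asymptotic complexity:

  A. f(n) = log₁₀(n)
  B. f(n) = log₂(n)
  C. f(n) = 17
A and B

Examining each function:
  A. log₁₀(n) is O(log n)
  B. log₂(n) is O(log n)
  C. 17 is O(1)

Functions A and B both have the same complexity class.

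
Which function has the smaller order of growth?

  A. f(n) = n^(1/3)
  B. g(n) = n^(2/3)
A

f(n) = n^(1/3) is O(n^(1/3)), while g(n) = n^(2/3) is O(n^(2/3)).
Since O(n^(1/3)) grows slower than O(n^(2/3)), f(n) is dominated.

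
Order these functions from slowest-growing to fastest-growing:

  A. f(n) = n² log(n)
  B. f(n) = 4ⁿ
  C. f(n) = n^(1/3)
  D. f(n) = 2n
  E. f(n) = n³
C < D < A < E < B

Comparing growth rates:
C = n^(1/3) is O(n^(1/3))
D = 2n is O(n)
A = n² log(n) is O(n² log n)
E = n³ is O(n³)
B = 4ⁿ is O(4ⁿ)

Therefore, the order from slowest to fastest is: C < D < A < E < B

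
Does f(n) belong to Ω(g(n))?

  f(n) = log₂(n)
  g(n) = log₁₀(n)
True

f(n) = log₂(n) and g(n) = log₁₀(n) are both O(log n).
Big-Ω permits equal growth rates (f ≥ c·g for some c > 0), so f(n) = Ω(g(n)) is true.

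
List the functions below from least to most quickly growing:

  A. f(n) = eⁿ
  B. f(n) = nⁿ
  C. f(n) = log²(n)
C < A < B

Comparing growth rates:
C = log²(n) is O(log² n)
A = eⁿ is O(eⁿ)
B = nⁿ is O(nⁿ)

Therefore, the order from slowest to fastest is: C < A < B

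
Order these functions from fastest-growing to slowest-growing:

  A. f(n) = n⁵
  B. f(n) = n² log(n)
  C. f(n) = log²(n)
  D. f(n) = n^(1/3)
A > B > D > C

Comparing growth rates:
A = n⁵ is O(n⁵)
B = n² log(n) is O(n² log n)
D = n^(1/3) is O(n^(1/3))
C = log²(n) is O(log² n)

Therefore, the order from fastest to slowest is: A > B > D > C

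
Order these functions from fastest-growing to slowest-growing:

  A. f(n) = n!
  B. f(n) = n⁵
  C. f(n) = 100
A > B > C

Comparing growth rates:
A = n! is O(n!)
B = n⁵ is O(n⁵)
C = 100 is O(1)

Therefore, the order from fastest to slowest is: A > B > C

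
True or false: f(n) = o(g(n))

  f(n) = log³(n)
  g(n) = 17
False

f(n) = log³(n) is O(log³ n), and g(n) = 17 is O(1).
Since O(log³ n) grows faster than or equal to O(1), f(n) = o(g(n)) is false.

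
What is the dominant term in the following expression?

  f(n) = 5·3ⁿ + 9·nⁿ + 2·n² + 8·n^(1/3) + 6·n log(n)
9·nⁿ

Looking at each term:
  - 5·3ⁿ is O(3ⁿ)
  - 9·nⁿ is O(nⁿ)
  - 2·n² is O(n²)
  - 8·n^(1/3) is O(n^(1/3))
  - 6·n log(n) is O(n log n)

The term 9·nⁿ (O(nⁿ)) grows fastest and dominates all others.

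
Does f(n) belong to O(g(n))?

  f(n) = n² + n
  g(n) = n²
True

f(n) = n² + n and g(n) = n² are both O(n²).
Big-O permits equal growth rates (f ≤ c·g for some c), so f(n) = O(g(n)) is true.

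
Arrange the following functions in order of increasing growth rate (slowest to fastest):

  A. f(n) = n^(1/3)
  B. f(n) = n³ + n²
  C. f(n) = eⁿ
A < B < C

Comparing growth rates:
A = n^(1/3) is O(n^(1/3))
B = n³ + n² is O(n³)
C = eⁿ is O(eⁿ)

Therefore, the order from slowest to fastest is: A < B < C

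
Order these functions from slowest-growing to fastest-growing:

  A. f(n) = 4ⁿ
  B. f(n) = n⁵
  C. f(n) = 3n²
C < B < A

Comparing growth rates:
C = 3n² is O(n²)
B = n⁵ is O(n⁵)
A = 4ⁿ is O(4ⁿ)

Therefore, the order from slowest to fastest is: C < B < A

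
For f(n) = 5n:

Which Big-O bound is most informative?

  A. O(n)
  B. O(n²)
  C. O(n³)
A

f(n) = 5n is O(n).
All listed options are valid Big-O bounds (upper bounds),
but O(n) is the tightest (smallest valid bound).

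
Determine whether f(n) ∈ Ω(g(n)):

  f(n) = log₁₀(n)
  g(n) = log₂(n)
True

f(n) = log₁₀(n) and g(n) = log₂(n) are both O(log n).
Big-Ω permits equal growth rates (f ≥ c·g for some c > 0), so f(n) = Ω(g(n)) is true.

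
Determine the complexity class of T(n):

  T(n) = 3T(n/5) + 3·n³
Θ(n³)

Master Theorem: a = 3, b = 5, f(n) = 3·n³.
Compute the critical exponent d = log₅(3) = 0.683.
Compare f(n) = Θ(n³) against n^d:
  k = 3 > d = 0.683, so f(n) = Ω(n^(d+ε)) — Case 3.
  Regularity: a·(n/b)^3/n^3 = a/b^3 = 3/125 < 1 ✓.
  The top-level work dominates: T(n) = Θ(f(n)) = Θ(n³).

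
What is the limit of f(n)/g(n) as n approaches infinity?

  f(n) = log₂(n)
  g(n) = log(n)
1/log(2)

Since log₂(n) and log(n) have the same growth rate (O(log n)),
the ratio converges to a constant: 1/log(2).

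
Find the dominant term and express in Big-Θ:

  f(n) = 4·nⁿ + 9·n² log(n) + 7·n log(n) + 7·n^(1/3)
Θ(nⁿ)

Order the terms by growth rate: 7·n^(1/3) ≺ 7·n log(n) ≺ 9·n² log(n) ≺ 4·nⁿ.
The fastest-growing term 4·nⁿ dominates as n → ∞; dropping its constant factor gives Θ(nⁿ).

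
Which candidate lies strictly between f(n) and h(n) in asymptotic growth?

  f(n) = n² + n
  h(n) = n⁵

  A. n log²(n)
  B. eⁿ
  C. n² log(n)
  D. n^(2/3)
C

We need g(n) with n² + n = o(g(n)) and g(n) = o(n⁵), i.e. O(n²) ≺ g ≺ O(n⁵).
Check each option:
  A. n log²(n) — O(n log² n) does not grow strictly faster than f(n)
  B. eⁿ — O(eⁿ) does not grow strictly slower than h(n)
  C. n² log(n) — O(n² log n) is strictly between O(n²) and O(n⁵) ✓
  D. n^(2/3) — O(n^(2/3)) does not grow strictly faster than f(n)

Only option C (n² log(n)) lies strictly between.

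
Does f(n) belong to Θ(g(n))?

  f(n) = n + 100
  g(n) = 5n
True

f(n) = n + 100 and g(n) = 5n are both O(n).
Since they have the same asymptotic growth rate, f(n) = Θ(g(n)) is true.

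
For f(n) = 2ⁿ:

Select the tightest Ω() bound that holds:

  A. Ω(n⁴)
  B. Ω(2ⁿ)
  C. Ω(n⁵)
B

f(n) = 2ⁿ is Ω(2ⁿ).
All listed options are valid Big-Ω bounds (lower bounds),
but Ω(2ⁿ) is the tightest (largest valid bound).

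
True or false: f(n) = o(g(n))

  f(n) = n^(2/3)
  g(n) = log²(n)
False

f(n) = n^(2/3) is O(n^(2/3)), and g(n) = log²(n) is O(log² n).
Since O(n^(2/3)) grows faster than or equal to O(log² n), f(n) = o(g(n)) is false.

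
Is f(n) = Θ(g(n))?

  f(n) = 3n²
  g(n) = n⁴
False

f(n) = 3n² is O(n²), and g(n) = n⁴ is O(n⁴).
Since they have different growth rates, f(n) = Θ(g(n)) is false.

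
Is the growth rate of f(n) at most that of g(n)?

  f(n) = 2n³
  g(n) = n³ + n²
True

f(n) = 2n³ and g(n) = n³ + n² are both O(n³).
Big-O permits equal growth rates (f ≤ c·g for some c), so f(n) = O(g(n)) is true.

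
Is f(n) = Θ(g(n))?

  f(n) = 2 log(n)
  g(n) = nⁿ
False

f(n) = 2 log(n) is O(log n), and g(n) = nⁿ is O(nⁿ).
Since they have different growth rates, f(n) = Θ(g(n)) is false.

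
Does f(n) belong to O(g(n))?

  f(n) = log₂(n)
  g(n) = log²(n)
True

f(n) = log₂(n) is O(log n), and g(n) = log²(n) is O(log² n).
Since O(log n) ⊆ O(log² n) (f grows no faster than g), f(n) = O(g(n)) is true.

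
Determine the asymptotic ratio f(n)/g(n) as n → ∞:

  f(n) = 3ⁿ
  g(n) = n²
∞

Since 3ⁿ (O(3ⁿ)) grows faster than n² (O(n²)),
the ratio f(n)/g(n) → ∞ as n → ∞.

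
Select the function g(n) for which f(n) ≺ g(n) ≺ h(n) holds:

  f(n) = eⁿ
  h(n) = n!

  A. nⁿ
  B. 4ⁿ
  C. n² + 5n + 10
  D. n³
B

We need g(n) with eⁿ = o(g(n)) and g(n) = o(n!), i.e. O(eⁿ) ≺ g ≺ O(n!).
Check each option:
  A. nⁿ — O(nⁿ) does not grow strictly slower than h(n)
  B. 4ⁿ — O(4ⁿ) is strictly between O(eⁿ) and O(n!) ✓
  C. n² + 5n + 10 — O(n²) does not grow strictly faster than f(n)
  D. n³ — O(n³) does not grow strictly faster than f(n)

Only option B (4ⁿ) lies strictly between.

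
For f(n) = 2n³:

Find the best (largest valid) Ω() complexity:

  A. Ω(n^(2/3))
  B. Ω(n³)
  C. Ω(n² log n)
B

f(n) = 2n³ is Ω(n³).
All listed options are valid Big-Ω bounds (lower bounds),
but Ω(n³) is the tightest (largest valid bound).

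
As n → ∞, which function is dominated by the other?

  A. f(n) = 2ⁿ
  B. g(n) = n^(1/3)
B

f(n) = 2ⁿ is O(2ⁿ), while g(n) = n^(1/3) is O(n^(1/3)).
Since O(n^(1/3)) grows slower than O(2ⁿ), g(n) is dominated.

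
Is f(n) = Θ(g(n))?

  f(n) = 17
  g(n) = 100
True

f(n) = 17 and g(n) = 100 are both O(1).
Since they have the same asymptotic growth rate, f(n) = Θ(g(n)) is true.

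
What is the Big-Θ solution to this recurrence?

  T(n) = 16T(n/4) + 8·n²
Θ(n² log n)

Master Theorem: a = 16, b = 4, f(n) = 8·n².
Compute the critical exponent d = log₄(16) = 2.
Compare f(n) = Θ(n²) against n^d:
  k = 2 = d, so f(n) = Θ(n^d) — Case 2.
  Work is balanced across levels: T(n) = Θ(n^d log n) = Θ(n² log n).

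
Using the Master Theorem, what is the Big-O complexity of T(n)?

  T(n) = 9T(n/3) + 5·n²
Θ(n² log n)

Master Theorem: a = 9, b = 3, f(n) = 5·n².
Compute the critical exponent d = log₃(9) = 2.
Compare f(n) = Θ(n²) against n^d:
  k = 2 = d, so f(n) = Θ(n^d) — Case 2.
  Work is balanced across levels: T(n) = Θ(n^d log n) = Θ(n² log n).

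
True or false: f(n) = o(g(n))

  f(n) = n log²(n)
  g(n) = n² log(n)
True

f(n) = n log²(n) is O(n log² n), and g(n) = n² log(n) is O(n² log n).
Since O(n log² n) grows strictly slower than O(n² log n), f(n) = o(g(n)) is true.
This means lim(n→∞) f(n)/g(n) = 0.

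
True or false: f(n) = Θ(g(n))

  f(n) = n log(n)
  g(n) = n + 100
False

f(n) = n log(n) is O(n log n), and g(n) = n + 100 is O(n).
Since they have different growth rates, f(n) = Θ(g(n)) is false.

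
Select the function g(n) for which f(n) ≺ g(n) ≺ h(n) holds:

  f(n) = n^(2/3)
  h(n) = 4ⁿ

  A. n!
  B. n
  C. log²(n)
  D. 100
B

We need g(n) with n^(2/3) = o(g(n)) and g(n) = o(4ⁿ), i.e. O(n^(2/3)) ≺ g ≺ O(4ⁿ).
Check each option:
  A. n! — O(n!) does not grow strictly slower than h(n)
  B. n — O(n) is strictly between O(n^(2/3)) and O(4ⁿ) ✓
  C. log²(n) — O(log² n) does not grow strictly faster than f(n)
  D. 100 — O(1) does not grow strictly faster than f(n)

Only option B (n) lies strictly between.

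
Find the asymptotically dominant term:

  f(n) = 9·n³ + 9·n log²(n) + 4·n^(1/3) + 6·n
9·n³

Looking at each term:
  - 9·n³ is O(n³)
  - 9·n log²(n) is O(n log² n)
  - 4·n^(1/3) is O(n^(1/3))
  - 6·n is O(n)

The term 9·n³ (O(n³)) grows fastest and dominates all others.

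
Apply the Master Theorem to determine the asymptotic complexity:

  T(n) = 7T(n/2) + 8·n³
Θ(n³)

Master Theorem: a = 7, b = 2, f(n) = 8·n³.
Compute the critical exponent d = log₂(7) = 2.807.
Compare f(n) = Θ(n³) against n^d:
  k = 3 > d = 2.807, so f(n) = Ω(n^(d+ε)) — Case 3.
  Regularity: a·(n/b)^3/n^3 = a/b^3 = 7/8 < 1 ✓.
  The top-level work dominates: T(n) = Θ(f(n)) = Θ(n³).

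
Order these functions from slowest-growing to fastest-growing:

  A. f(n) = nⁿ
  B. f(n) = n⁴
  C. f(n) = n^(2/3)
C < B < A

Comparing growth rates:
C = n^(2/3) is O(n^(2/3))
B = n⁴ is O(n⁴)
A = nⁿ is O(nⁿ)

Therefore, the order from slowest to fastest is: C < B < A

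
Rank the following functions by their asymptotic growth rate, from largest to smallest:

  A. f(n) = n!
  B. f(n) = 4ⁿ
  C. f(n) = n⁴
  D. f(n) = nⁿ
D > A > B > C

Comparing growth rates:
D = nⁿ is O(nⁿ)
A = n! is O(n!)
B = 4ⁿ is O(4ⁿ)
C = n⁴ is O(n⁴)

Therefore, the order from fastest to slowest is: D > A > B > C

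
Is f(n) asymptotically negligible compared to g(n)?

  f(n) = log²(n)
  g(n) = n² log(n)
True

f(n) = log²(n) is O(log² n), and g(n) = n² log(n) is O(n² log n).
Since O(log² n) grows strictly slower than O(n² log n), f(n) = o(g(n)) is true.
This means lim(n→∞) f(n)/g(n) = 0.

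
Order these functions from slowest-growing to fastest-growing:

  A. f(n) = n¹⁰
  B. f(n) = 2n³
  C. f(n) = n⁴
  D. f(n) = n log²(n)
D < B < C < A

Comparing growth rates:
D = n log²(n) is O(n log² n)
B = 2n³ is O(n³)
C = n⁴ is O(n⁴)
A = n¹⁰ is O(n¹⁰)

Therefore, the order from slowest to fastest is: D < B < C < A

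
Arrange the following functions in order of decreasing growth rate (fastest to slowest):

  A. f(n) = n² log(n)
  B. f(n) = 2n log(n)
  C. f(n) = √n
A > B > C

Comparing growth rates:
A = n² log(n) is O(n² log n)
B = 2n log(n) is O(n log n)
C = √n is O(√n)

Therefore, the order from fastest to slowest is: A > B > C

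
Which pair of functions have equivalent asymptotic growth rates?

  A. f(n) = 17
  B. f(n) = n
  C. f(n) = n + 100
B and C

Examining each function:
  A. 17 is O(1)
  B. n is O(n)
  C. n + 100 is O(n)

Functions B and C both have the same complexity class.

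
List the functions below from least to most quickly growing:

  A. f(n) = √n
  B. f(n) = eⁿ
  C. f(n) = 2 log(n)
C < A < B

Comparing growth rates:
C = 2 log(n) is O(log n)
A = √n is O(√n)
B = eⁿ is O(eⁿ)

Therefore, the order from slowest to fastest is: C < A < B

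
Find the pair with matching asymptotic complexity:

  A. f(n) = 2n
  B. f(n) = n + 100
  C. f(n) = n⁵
A and B

Examining each function:
  A. 2n is O(n)
  B. n + 100 is O(n)
  C. n⁵ is O(n⁵)

Functions A and B both have the same complexity class.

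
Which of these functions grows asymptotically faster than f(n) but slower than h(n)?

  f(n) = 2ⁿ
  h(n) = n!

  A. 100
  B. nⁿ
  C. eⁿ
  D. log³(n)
C

We need g(n) with 2ⁿ = o(g(n)) and g(n) = o(n!), i.e. O(2ⁿ) ≺ g ≺ O(n!).
Check each option:
  A. 100 — O(1) does not grow strictly faster than f(n)
  B. nⁿ — O(nⁿ) does not grow strictly slower than h(n)
  C. eⁿ — O(eⁿ) is strictly between O(2ⁿ) and O(n!) ✓
  D. log³(n) — O(log³ n) does not grow strictly faster than f(n)

Only option C (eⁿ) lies strictly between.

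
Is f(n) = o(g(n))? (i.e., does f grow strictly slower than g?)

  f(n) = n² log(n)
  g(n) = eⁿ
True

f(n) = n² log(n) is O(n² log n), and g(n) = eⁿ is O(eⁿ).
Since O(n² log n) grows strictly slower than O(eⁿ), f(n) = o(g(n)) is true.
This means lim(n→∞) f(n)/g(n) = 0.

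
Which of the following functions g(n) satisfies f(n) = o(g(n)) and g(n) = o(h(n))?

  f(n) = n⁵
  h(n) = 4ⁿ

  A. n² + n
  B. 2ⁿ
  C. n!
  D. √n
B

We need g(n) with n⁵ = o(g(n)) and g(n) = o(4ⁿ), i.e. O(n⁵) ≺ g ≺ O(4ⁿ).
Check each option:
  A. n² + n — O(n²) does not grow strictly faster than f(n)
  B. 2ⁿ — O(2ⁿ) is strictly between O(n⁵) and O(4ⁿ) ✓
  C. n! — O(n!) does not grow strictly slower than h(n)
  D. √n — O(√n) does not grow strictly faster than f(n)

Only option B (2ⁿ) lies strictly between.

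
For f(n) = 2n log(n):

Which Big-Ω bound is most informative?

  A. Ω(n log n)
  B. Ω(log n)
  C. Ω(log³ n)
A

f(n) = 2n log(n) is Ω(n log n).
All listed options are valid Big-Ω bounds (lower bounds),
but Ω(n log n) is the tightest (largest valid bound).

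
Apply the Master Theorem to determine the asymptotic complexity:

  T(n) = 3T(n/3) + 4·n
Θ(n log n)

Master Theorem: a = 3, b = 3, f(n) = 4·n.
Compute the critical exponent d = log₃(3) = 1.
Compare f(n) = Θ(n) against n^d:
  k = 1 = d, so f(n) = Θ(n^d) — Case 2.
  Work is balanced across levels: T(n) = Θ(n^d log n) = Θ(n log n).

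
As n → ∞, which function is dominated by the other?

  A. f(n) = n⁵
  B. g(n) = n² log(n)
B

f(n) = n⁵ is O(n⁵), while g(n) = n² log(n) is O(n² log n).
Since O(n² log n) grows slower than O(n⁵), g(n) is dominated.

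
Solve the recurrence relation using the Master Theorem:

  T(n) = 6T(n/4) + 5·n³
Θ(n³)

Master Theorem: a = 6, b = 4, f(n) = 5·n³.
Compute the critical exponent d = log₄(6) = 1.292.
Compare f(n) = Θ(n³) against n^d:
  k = 3 > d = 1.292, so f(n) = Ω(n^(d+ε)) — Case 3.
  Regularity: a·(n/b)^3/n^3 = a/b^3 = 6/64 < 1 ✓.
  The top-level work dominates: T(n) = Θ(f(n)) = Θ(n³).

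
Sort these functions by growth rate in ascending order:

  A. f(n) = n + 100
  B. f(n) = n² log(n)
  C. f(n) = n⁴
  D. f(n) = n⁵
A < B < C < D

Comparing growth rates:
A = n + 100 is O(n)
B = n² log(n) is O(n² log n)
C = n⁴ is O(n⁴)
D = n⁵ is O(n⁵)

Therefore, the order from slowest to fastest is: A < B < C < D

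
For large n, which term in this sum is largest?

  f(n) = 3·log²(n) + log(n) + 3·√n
3·√n

Looking at each term:
  - 3·log²(n) is O(log² n)
  - log(n) is O(log n)
  - 3·√n is O(√n)

The term 3·√n (O(√n)) grows fastest and dominates all others.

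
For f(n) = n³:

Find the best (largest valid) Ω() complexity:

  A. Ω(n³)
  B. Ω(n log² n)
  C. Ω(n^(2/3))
A

f(n) = n³ is Ω(n³).
All listed options are valid Big-Ω bounds (lower bounds),
but Ω(n³) is the tightest (largest valid bound).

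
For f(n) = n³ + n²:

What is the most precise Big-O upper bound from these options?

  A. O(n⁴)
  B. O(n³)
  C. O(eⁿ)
B

f(n) = n³ + n² is O(n³).
All listed options are valid Big-O bounds (upper bounds),
but O(n³) is the tightest (smallest valid bound).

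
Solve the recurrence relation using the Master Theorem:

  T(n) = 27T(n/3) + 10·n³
Θ(n³ log n)

Master Theorem: a = 27, b = 3, f(n) = 10·n³.
Compute the critical exponent d = log₃(27) = 3.
Compare f(n) = Θ(n³) against n^d:
  k = 3 = d, so f(n) = Θ(n^d) — Case 2.
  Work is balanced across levels: T(n) = Θ(n^d log n) = Θ(n³ log n).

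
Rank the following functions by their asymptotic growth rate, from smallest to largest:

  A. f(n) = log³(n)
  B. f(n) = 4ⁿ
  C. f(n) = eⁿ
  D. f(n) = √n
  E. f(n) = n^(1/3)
A < E < D < C < B

Comparing growth rates:
A = log³(n) is O(log³ n)
E = n^(1/3) is O(n^(1/3))
D = √n is O(√n)
C = eⁿ is O(eⁿ)
B = 4ⁿ is O(4ⁿ)

Therefore, the order from slowest to fastest is: A < E < D < C < B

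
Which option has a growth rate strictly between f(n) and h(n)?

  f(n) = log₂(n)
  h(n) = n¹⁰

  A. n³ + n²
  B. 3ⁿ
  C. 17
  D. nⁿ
A

We need g(n) with log₂(n) = o(g(n)) and g(n) = o(n¹⁰), i.e. O(log n) ≺ g ≺ O(n¹⁰).
Check each option:
  A. n³ + n² — O(n³) is strictly between O(log n) and O(n¹⁰) ✓
  B. 3ⁿ — O(3ⁿ) does not grow strictly slower than h(n)
  C. 17 — O(1) does not grow strictly faster than f(n)
  D. nⁿ — O(nⁿ) does not grow strictly slower than h(n)

Only option A (n³ + n²) lies strictly between.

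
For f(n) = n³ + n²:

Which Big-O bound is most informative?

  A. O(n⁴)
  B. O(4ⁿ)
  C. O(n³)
C

f(n) = n³ + n² is O(n³).
All listed options are valid Big-O bounds (upper bounds),
but O(n³) is the tightest (smallest valid bound).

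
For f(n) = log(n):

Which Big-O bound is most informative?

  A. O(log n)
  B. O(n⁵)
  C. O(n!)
A

f(n) = log(n) is O(log n).
All listed options are valid Big-O bounds (upper bounds),
but O(log n) is the tightest (smallest valid bound).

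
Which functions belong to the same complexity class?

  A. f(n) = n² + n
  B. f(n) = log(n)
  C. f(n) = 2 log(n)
B and C

Examining each function:
  A. n² + n is O(n²)
  B. log(n) is O(log n)
  C. 2 log(n) is O(log n)

Functions B and C both have the same complexity class.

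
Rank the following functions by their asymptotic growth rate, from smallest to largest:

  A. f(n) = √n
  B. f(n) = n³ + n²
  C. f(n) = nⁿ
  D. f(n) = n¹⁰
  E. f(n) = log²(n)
E < A < B < D < C

Comparing growth rates:
E = log²(n) is O(log² n)
A = √n is O(√n)
B = n³ + n² is O(n³)
D = n¹⁰ is O(n¹⁰)
C = nⁿ is O(nⁿ)

Therefore, the order from slowest to fastest is: E < A < B < D < C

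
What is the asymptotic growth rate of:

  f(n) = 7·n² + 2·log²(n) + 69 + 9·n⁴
Θ(n⁴)

Order the terms by growth rate: 69 ≺ 2·log²(n) ≺ 7·n² ≺ 9·n⁴.
The fastest-growing term 9·n⁴ dominates as n → ∞; dropping its constant factor gives Θ(n⁴).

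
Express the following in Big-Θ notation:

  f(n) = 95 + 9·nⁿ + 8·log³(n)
Θ(nⁿ)

Order the terms by growth rate: 95 ≺ 8·log³(n) ≺ 9·nⁿ.
The fastest-growing term 9·nⁿ dominates as n → ∞; dropping its constant factor gives Θ(nⁿ).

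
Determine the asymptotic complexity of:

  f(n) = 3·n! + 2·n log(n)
O(n!)

The dominant term in 3·n! + 2·n log(n) is 3·n!, which is Θ(n!).
Lower-order terms (2·n log(n)) are asymptotically negligible.
Constants are absorbed, so the tightest bound is O(n!).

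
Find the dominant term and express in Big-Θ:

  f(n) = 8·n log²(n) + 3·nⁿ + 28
Θ(nⁿ)

Order the terms by growth rate: 28 ≺ 8·n log²(n) ≺ 3·nⁿ.
The fastest-growing term 3·nⁿ dominates as n → ∞; dropping its constant factor gives Θ(nⁿ).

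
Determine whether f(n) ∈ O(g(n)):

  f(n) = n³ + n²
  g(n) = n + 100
False

f(n) = n³ + n² is O(n³), and g(n) = n + 100 is O(n).
Since O(n³) grows faster than O(n), f(n) = O(g(n)) is false.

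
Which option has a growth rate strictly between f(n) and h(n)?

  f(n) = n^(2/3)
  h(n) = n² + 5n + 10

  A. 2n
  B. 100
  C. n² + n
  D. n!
A

We need g(n) with n^(2/3) = o(g(n)) and g(n) = o(n² + 5n + 10), i.e. O(n^(2/3)) ≺ g ≺ O(n²).
Check each option:
  A. 2n — O(n) is strictly between O(n^(2/3)) and O(n²) ✓
  B. 100 — O(1) does not grow strictly faster than f(n)
  C. n² + n — O(n²) does not grow strictly slower than h(n)
  D. n! — O(n!) does not grow strictly slower than h(n)

Only option A (2n) lies strictly between.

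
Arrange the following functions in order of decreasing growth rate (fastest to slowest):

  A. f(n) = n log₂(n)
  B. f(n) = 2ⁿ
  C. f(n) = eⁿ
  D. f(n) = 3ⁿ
D > C > B > A

Comparing growth rates:
D = 3ⁿ is O(3ⁿ)
C = eⁿ is O(eⁿ)
B = 2ⁿ is O(2ⁿ)
A = n log₂(n) is O(n log n)

Therefore, the order from fastest to slowest is: D > C > B > A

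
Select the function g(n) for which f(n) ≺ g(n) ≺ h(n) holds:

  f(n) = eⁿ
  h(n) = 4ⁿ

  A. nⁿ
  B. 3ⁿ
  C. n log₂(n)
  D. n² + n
B

We need g(n) with eⁿ = o(g(n)) and g(n) = o(4ⁿ), i.e. O(eⁿ) ≺ g ≺ O(4ⁿ).
Check each option:
  A. nⁿ — O(nⁿ) does not grow strictly slower than h(n)
  B. 3ⁿ — O(3ⁿ) is strictly between O(eⁿ) and O(4ⁿ) ✓
  C. n log₂(n) — O(n log n) does not grow strictly faster than f(n)
  D. n² + n — O(n²) does not grow strictly faster than f(n)

Only option B (3ⁿ) lies strictly between.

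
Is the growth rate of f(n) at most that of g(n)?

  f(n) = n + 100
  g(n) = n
True

f(n) = n + 100 and g(n) = n are both O(n).
Big-O permits equal growth rates (f ≤ c·g for some c), so f(n) = O(g(n)) is true.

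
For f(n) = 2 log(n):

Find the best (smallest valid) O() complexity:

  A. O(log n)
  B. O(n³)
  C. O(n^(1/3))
A

f(n) = 2 log(n) is O(log n).
All listed options are valid Big-O bounds (upper bounds),
but O(log n) is the tightest (smallest valid bound).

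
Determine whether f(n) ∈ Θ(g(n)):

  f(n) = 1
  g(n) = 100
True

f(n) = 1 and g(n) = 100 are both O(1).
Since they have the same asymptotic growth rate, f(n) = Θ(g(n)) is true.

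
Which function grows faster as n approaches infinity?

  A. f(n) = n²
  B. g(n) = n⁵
B

f(n) = n² is O(n²), while g(n) = n⁵ is O(n⁵).
Since O(n⁵) grows faster than O(n²), g(n) dominates.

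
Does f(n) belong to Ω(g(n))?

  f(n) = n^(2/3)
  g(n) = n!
False

f(n) = n^(2/3) is O(n^(2/3)), and g(n) = n! is O(n!).
Since O(n^(2/3)) grows slower than O(n!), f(n) = Ω(g(n)) is false.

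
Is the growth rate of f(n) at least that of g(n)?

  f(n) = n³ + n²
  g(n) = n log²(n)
True

f(n) = n³ + n² is O(n³), and g(n) = n log²(n) is O(n log² n).
Since O(n³) grows at least as fast as O(n log² n), f(n) = Ω(g(n)) is true.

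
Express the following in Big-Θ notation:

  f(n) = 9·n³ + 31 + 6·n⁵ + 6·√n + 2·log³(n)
Θ(n⁵)

Order the terms by growth rate: 31 ≺ 2·log³(n) ≺ 6·√n ≺ 9·n³ ≺ 6·n⁵.
The fastest-growing term 6·n⁵ dominates as n → ∞; dropping its constant factor gives Θ(n⁵).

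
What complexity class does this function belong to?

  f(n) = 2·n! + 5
O(n!)

The dominant term in 2·n! + 5 is 2·n!, which is Θ(n!).
Lower-order terms (5) are asymptotically negligible.
Constants are absorbed, so the tightest bound is O(n!).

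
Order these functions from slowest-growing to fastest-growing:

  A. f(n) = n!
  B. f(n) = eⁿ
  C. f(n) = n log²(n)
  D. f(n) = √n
D < C < B < A

Comparing growth rates:
D = √n is O(√n)
C = n log²(n) is O(n log² n)
B = eⁿ is O(eⁿ)
A = n! is O(n!)

Therefore, the order from slowest to fastest is: D < C < B < A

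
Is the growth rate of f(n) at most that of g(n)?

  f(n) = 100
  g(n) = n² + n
True

f(n) = 100 is O(1), and g(n) = n² + n is O(n²).
Since O(1) ⊆ O(n²) (f grows no faster than g), f(n) = O(g(n)) is true.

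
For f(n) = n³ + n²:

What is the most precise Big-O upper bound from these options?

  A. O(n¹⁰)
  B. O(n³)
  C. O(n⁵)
B

f(n) = n³ + n² is O(n³).
All listed options are valid Big-O bounds (upper bounds),
but O(n³) is the tightest (smallest valid bound).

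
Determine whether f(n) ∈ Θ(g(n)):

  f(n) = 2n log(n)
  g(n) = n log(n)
True

f(n) = 2n log(n) and g(n) = n log(n) are both O(n log n).
Since they have the same asymptotic growth rate, f(n) = Θ(g(n)) is true.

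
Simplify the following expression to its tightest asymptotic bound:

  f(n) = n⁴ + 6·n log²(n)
Θ(n⁴)

Order the terms by growth rate: 6·n log²(n) ≺ n⁴.
The fastest-growing term n⁴ dominates as n → ∞; dropping its constant factor gives Θ(n⁴).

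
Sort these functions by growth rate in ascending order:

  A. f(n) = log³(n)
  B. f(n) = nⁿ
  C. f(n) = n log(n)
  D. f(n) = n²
A < C < D < B

Comparing growth rates:
A = log³(n) is O(log³ n)
C = n log(n) is O(n log n)
D = n² is O(n²)
B = nⁿ is O(nⁿ)

Therefore, the order from slowest to fastest is: A < C < D < B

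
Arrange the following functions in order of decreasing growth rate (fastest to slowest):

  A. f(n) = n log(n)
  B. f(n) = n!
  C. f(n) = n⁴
B > C > A

Comparing growth rates:
B = n! is O(n!)
C = n⁴ is O(n⁴)
A = n log(n) is O(n log n)

Therefore, the order from fastest to slowest is: B > C > A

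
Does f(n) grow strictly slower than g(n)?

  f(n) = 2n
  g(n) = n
False

f(n) = 2n is O(n), and g(n) = n is O(n).
Since they have the same growth rate, f(n) = o(g(n)) is false.
(f = o(g) requires f to grow strictly slower, not equal.)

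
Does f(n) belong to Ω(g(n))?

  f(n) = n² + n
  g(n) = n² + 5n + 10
True

f(n) = n² + n and g(n) = n² + 5n + 10 are both O(n²).
Big-Ω permits equal growth rates (f ≥ c·g for some c > 0), so f(n) = Ω(g(n)) is true.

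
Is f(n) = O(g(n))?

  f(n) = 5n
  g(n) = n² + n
True

f(n) = 5n is O(n), and g(n) = n² + n is O(n²).
Since O(n) ⊆ O(n²) (f grows no faster than g), f(n) = O(g(n)) is true.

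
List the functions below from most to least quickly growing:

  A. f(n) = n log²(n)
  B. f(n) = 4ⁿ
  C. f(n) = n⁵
B > C > A

Comparing growth rates:
B = 4ⁿ is O(4ⁿ)
C = n⁵ is O(n⁵)
A = n log²(n) is O(n log² n)

Therefore, the order from fastest to slowest is: B > C > A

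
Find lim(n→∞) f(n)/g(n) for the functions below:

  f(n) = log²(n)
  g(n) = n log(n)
0

Since log²(n) (O(log² n)) grows slower than n log(n) (O(n log n)),
the ratio f(n)/g(n) → 0 as n → ∞.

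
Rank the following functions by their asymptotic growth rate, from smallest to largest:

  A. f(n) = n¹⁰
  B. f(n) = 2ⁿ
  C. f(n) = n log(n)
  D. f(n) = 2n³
C < D < A < B

Comparing growth rates:
C = n log(n) is O(n log n)
D = 2n³ is O(n³)
A = n¹⁰ is O(n¹⁰)
B = 2ⁿ is O(2ⁿ)

Therefore, the order from slowest to fastest is: C < D < A < B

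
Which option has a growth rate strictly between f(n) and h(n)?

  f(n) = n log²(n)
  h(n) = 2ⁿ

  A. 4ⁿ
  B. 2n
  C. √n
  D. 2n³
D

We need g(n) with n log²(n) = o(g(n)) and g(n) = o(2ⁿ), i.e. O(n log² n) ≺ g ≺ O(2ⁿ).
Check each option:
  A. 4ⁿ — O(4ⁿ) does not grow strictly slower than h(n)
  B. 2n — O(n) does not grow strictly faster than f(n)
  C. √n — O(√n) does not grow strictly faster than f(n)
  D. 2n³ — O(n³) is strictly between O(n log² n) and O(2ⁿ) ✓

Only option D (2n³) lies strictly between.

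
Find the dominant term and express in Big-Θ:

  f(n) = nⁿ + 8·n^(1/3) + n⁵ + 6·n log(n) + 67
Θ(nⁿ)

Order the terms by growth rate: 67 ≺ 8·n^(1/3) ≺ 6·n log(n) ≺ n⁵ ≺ nⁿ.
The fastest-growing term nⁿ dominates as n → ∞; dropping its constant factor gives Θ(nⁿ).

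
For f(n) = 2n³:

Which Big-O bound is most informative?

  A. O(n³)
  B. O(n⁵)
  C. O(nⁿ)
A

f(n) = 2n³ is O(n³).
All listed options are valid Big-O bounds (upper bounds),
but O(n³) is the tightest (smallest valid bound).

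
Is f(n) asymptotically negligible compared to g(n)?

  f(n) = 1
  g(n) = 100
False

f(n) = 1 is O(1), and g(n) = 100 is O(1).
Since they have the same growth rate, f(n) = o(g(n)) is false.
(f = o(g) requires f to grow strictly slower, not equal.)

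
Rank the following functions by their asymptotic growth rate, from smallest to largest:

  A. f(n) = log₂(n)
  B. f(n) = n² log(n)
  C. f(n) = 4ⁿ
A < B < C

Comparing growth rates:
A = log₂(n) is O(log n)
B = n² log(n) is O(n² log n)
C = 4ⁿ is O(4ⁿ)

Therefore, the order from slowest to fastest is: A < B < C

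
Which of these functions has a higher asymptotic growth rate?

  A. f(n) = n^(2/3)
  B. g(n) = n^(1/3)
A

f(n) = n^(2/3) is O(n^(2/3)), while g(n) = n^(1/3) is O(n^(1/3)).
Since O(n^(2/3)) grows faster than O(n^(1/3)), f(n) dominates.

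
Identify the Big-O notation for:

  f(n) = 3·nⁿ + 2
O(nⁿ)

The dominant term in 3·nⁿ + 2 is 3·nⁿ, which is Θ(nⁿ).
Lower-order terms (2) are asymptotically negligible.
Constants are absorbed, so the tightest bound is O(nⁿ).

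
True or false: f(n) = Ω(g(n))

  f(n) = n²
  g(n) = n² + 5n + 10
True

f(n) = n² and g(n) = n² + 5n + 10 are both O(n²).
Big-Ω permits equal growth rates (f ≥ c·g for some c > 0), so f(n) = Ω(g(n)) is true.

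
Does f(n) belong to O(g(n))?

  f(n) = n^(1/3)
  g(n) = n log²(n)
True

f(n) = n^(1/3) is O(n^(1/3)), and g(n) = n log²(n) is O(n log² n).
Since O(n^(1/3)) ⊆ O(n log² n) (f grows no faster than g), f(n) = O(g(n)) is true.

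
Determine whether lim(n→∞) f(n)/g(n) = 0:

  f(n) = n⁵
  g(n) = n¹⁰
True

f(n) = n⁵ is O(n⁵), and g(n) = n¹⁰ is O(n¹⁰).
Since O(n⁵) grows strictly slower than O(n¹⁰), f(n) = o(g(n)) is true.
This means lim(n→∞) f(n)/g(n) = 0.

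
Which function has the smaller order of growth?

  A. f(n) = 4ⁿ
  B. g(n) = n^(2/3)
B

f(n) = 4ⁿ is O(4ⁿ), while g(n) = n^(2/3) is O(n^(2/3)).
Since O(n^(2/3)) grows slower than O(4ⁿ), g(n) is dominated.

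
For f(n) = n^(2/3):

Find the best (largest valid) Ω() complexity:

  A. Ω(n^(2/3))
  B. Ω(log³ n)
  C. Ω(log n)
A

f(n) = n^(2/3) is Ω(n^(2/3)).
All listed options are valid Big-Ω bounds (lower bounds),
but Ω(n^(2/3)) is the tightest (largest valid bound).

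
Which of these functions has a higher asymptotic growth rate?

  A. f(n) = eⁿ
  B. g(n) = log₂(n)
A

f(n) = eⁿ is O(eⁿ), while g(n) = log₂(n) is O(log n).
Since O(eⁿ) grows faster than O(log n), f(n) dominates.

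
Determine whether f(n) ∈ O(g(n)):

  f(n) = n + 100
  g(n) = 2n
True

f(n) = n + 100 and g(n) = 2n are both O(n).
Big-O permits equal growth rates (f ≤ c·g for some c), so f(n) = O(g(n)) is true.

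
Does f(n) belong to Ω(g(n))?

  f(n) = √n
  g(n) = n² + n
False

f(n) = √n is O(√n), and g(n) = n² + n is O(n²).
Since O(√n) grows slower than O(n²), f(n) = Ω(g(n)) is false.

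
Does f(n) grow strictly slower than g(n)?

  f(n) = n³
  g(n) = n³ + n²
False

f(n) = n³ is O(n³), and g(n) = n³ + n² is O(n³).
Since they have the same growth rate, f(n) = o(g(n)) is false.
(f = o(g) requires f to grow strictly slower, not equal.)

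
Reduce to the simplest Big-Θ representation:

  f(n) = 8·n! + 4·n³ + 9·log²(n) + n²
Θ(n!)

Order the terms by growth rate: 9·log²(n) ≺ n² ≺ 4·n³ ≺ 8·n!.
The fastest-growing term 8·n! dominates as n → ∞; dropping its constant factor gives Θ(n!).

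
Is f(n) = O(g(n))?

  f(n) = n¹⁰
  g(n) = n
False

f(n) = n¹⁰ is O(n¹⁰), and g(n) = n is O(n).
Since O(n¹⁰) grows faster than O(n), f(n) = O(g(n)) is false.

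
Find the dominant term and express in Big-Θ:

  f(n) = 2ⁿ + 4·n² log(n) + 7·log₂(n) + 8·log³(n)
Θ(2ⁿ)

Order the terms by growth rate: 7·log₂(n) ≺ 8·log³(n) ≺ 4·n² log(n) ≺ 2ⁿ.
The fastest-growing term 2ⁿ dominates as n → ∞; dropping its constant factor gives Θ(2ⁿ).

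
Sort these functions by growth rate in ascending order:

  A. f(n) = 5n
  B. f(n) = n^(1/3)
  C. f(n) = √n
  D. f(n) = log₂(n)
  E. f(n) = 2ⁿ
D < B < C < A < E

Comparing growth rates:
D = log₂(n) is O(log n)
B = n^(1/3) is O(n^(1/3))
C = √n is O(√n)
A = 5n is O(n)
E = 2ⁿ is O(2ⁿ)

Therefore, the order from slowest to fastest is: D < B < C < A < E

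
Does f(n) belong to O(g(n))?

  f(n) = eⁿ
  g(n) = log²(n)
False

f(n) = eⁿ is O(eⁿ), and g(n) = log²(n) is O(log² n).
Since O(eⁿ) grows faster than O(log² n), f(n) = O(g(n)) is false.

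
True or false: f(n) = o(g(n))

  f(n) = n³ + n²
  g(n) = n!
True

f(n) = n³ + n² is O(n³), and g(n) = n! is O(n!).
Since O(n³) grows strictly slower than O(n!), f(n) = o(g(n)) is true.
This means lim(n→∞) f(n)/g(n) = 0.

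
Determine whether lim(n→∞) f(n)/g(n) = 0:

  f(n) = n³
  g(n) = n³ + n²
False

f(n) = n³ is O(n³), and g(n) = n³ + n² is O(n³).
Since they have the same growth rate, f(n) = o(g(n)) is false.
(f = o(g) requires f to grow strictly slower, not equal.)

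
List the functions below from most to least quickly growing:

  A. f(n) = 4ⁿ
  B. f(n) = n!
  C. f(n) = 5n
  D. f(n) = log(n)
B > A > C > D

Comparing growth rates:
B = n! is O(n!)
A = 4ⁿ is O(4ⁿ)
C = 5n is O(n)
D = log(n) is O(log n)

Therefore, the order from fastest to slowest is: B > A > C > D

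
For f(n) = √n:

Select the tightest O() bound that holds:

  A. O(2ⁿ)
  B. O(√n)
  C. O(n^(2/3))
B

f(n) = √n is O(√n).
All listed options are valid Big-O bounds (upper bounds),
but O(√n) is the tightest (smallest valid bound).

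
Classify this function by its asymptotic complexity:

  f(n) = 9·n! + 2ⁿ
O(n!)

The dominant term in 9·n! + 2ⁿ is 9·n!, which is Θ(n!).
Lower-order terms (2ⁿ) are asymptotically negligible.
Constants are absorbed, so the tightest bound is O(n!).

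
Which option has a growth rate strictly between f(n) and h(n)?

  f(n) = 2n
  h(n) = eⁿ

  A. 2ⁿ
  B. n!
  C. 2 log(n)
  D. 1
A

We need g(n) with 2n = o(g(n)) and g(n) = o(eⁿ), i.e. O(n) ≺ g ≺ O(eⁿ).
Check each option:
  A. 2ⁿ — O(2ⁿ) is strictly between O(n) and O(eⁿ) ✓
  B. n! — O(n!) does not grow strictly slower than h(n)
  C. 2 log(n) — O(log n) does not grow strictly faster than f(n)
  D. 1 — O(1) does not grow strictly faster than f(n)

Only option A (2ⁿ) lies strictly between.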